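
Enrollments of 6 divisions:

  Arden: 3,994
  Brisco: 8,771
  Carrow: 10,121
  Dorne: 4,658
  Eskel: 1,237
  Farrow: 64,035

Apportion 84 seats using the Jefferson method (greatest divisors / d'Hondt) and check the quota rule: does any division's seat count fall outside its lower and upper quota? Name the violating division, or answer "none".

Standard quotas: Arden 3.615, Brisco 7.938, Carrow 9.160, Dorne 4.216, Eskel 1.120, Farrow 57.953.
Jefferson allocation: Arden 3, Brisco 8, Carrow 9, Dorne 4, Eskel 1, Farrow 59.
Farrow has quota 57.953 (lower 57, upper 58) but receives 59 — outside the quota interval.

Farrow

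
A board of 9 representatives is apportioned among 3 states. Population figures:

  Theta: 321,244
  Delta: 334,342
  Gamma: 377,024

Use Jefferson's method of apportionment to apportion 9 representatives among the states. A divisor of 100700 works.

Theta 3, Delta 3, Gamma 3

With modified divisor 100700: modified quotas Theta 3.190, Delta 3.320, Gamma 3.744.
Rounding down: Theta 3, Delta 3, Gamma 3 (total 9).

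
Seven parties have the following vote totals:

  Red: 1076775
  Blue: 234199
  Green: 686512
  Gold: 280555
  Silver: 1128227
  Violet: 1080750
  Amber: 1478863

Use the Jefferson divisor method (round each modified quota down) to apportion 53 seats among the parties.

Standard divisor 5965881/53 ≈ 112563.792; standard quotas: Red 9.566, Blue 2.081, Green 6.099, Gold 2.492, Silver 10.023, Violet 9.601, Amber 13.138.
Rounding down gives 9, 2, 6, 2, 10, 9, 13 = 51 seats, so the divisor must be adjusted.
With modified divisor 106700: modified quotas Red 10.092, Blue 2.195, Green 6.434, Gold 2.629, Silver 10.574, Violet 10.129, Amber 13.860.
Rounding down: Red 10, Blue 2, Green 6, Gold 2, Silver 10, Violet 10, Amber 13 (total 53).

Red 10, Blue 2, Green 6, Gold 2, Silver 10, Violet 10, Amber 13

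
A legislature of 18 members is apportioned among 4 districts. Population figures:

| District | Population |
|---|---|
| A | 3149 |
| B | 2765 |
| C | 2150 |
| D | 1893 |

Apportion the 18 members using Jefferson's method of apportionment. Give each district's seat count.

A 6, B 5, C 4, D 3

Standard divisor 9957/18 ≈ 553.167; standard quotas: A 5.693, B 4.998, C 3.887, D 3.422.
Rounding down gives 5, 4, 3, 3 = 15 seats, so the divisor must be adjusted.
With modified divisor 500: modified quotas A 6.298, B 5.530, C 4.300, D 3.786.
Rounding down: A 6, B 5, C 4, D 3 (total 18).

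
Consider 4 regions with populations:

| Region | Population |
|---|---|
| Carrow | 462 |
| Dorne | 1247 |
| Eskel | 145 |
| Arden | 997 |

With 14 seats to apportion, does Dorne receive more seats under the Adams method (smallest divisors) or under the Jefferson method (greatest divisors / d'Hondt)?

Jefferson

Adams: Carrow 2, Dorne 6, Eskel 1, Arden 5.
Jefferson: Carrow 2, Dorne 7, Eskel 0, Arden 5.
Dorne gets 6 under Adams and 7 under Jefferson.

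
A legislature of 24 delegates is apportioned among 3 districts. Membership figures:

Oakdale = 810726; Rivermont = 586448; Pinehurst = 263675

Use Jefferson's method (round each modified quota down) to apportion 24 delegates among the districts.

Standard divisor 1660849/24 ≈ 69202.042; standard quotas: Oakdale 11.715, Rivermont 8.474, Pinehurst 3.810.
Rounding down gives 11, 8, 3 = 22 seats, so the divisor must be adjusted.
With modified divisor 65500: modified quotas Oakdale 12.377, Rivermont 8.953, Pinehurst 4.026.
Rounding down: Oakdale 12, Rivermont 8, Pinehurst 4 (total 24).

Oakdale 12; Rivermont 8; Pinehurst 4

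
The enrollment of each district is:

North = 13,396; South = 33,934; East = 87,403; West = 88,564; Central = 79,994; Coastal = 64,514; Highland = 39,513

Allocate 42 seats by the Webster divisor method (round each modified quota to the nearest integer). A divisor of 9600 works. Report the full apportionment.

North 1; South 4; East 9; West 9; Central 8; Coastal 7; Highland 4

With modified divisor 9600: modified quotas North 1.395, South 3.535, East 9.104, West 9.225, Central 8.333, Coastal 6.720, Highland 4.116.
Rounding to the nearest integer: North 1, South 4, East 9, West 9, Central 8, Coastal 7, Highland 4 (total 42).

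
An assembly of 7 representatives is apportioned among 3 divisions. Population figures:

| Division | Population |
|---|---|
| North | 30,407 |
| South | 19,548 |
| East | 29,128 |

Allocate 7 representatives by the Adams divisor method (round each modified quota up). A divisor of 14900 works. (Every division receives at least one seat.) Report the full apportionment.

North: 3; South: 2; East: 2

With modified divisor 14900: modified quotas North 2.041, South 1.312, East 1.955.
Rounding up: North 3, South 2, East 2 (total 7).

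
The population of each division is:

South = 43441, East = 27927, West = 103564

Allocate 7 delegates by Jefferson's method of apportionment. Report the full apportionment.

Standard divisor 174932/7 ≈ 24990.286; standard quotas: South 1.738, East 1.118, West 4.144.
Rounding down gives 1, 1, 4 = 6 seats, so the divisor must be adjusted.
With modified divisor 21200: modified quotas South 2.049, East 1.317, West 4.885.
Rounding down: South 2, East 1, West 4 (total 7).

South: 2, East: 1, West: 4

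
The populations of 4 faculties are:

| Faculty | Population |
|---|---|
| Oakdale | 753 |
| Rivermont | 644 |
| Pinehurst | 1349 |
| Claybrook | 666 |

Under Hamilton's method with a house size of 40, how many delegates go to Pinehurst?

16

Total 3412; standard divisor 3412/40 ≈ 85.3.
Standard quotas: Oakdale 8.828, Rivermont 7.550, Pinehurst 15.815, Claybrook 7.808.
Lower quotas: Oakdale 8, Rivermont 7, Pinehurst 15, Claybrook 7 (sum 37, leaving 3 seats).
Remainders in descending order: Oakdale 0.828, Pinehurst 0.815, Claybrook 0.808, Rivermont 0.550.
The surplus seats go to Oakdale, Pinehurst, Claybrook.
Pinehurst receives 16.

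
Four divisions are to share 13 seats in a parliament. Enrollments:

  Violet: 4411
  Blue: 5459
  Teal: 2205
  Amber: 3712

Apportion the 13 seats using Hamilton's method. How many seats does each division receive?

The standard divisor is 15787/13 ≈ 1214.385.
Standard quotas: Violet 3.6323, Blue 4.4953, Teal 1.8157, Amber 3.0567.
Lower quotas: Violet 3, Blue 4, Teal 1, Amber 3 (sum 11, leaving 2 seats).
Remainders in descending order: Teal 0.8157, Violet 0.6323, Blue 0.4953, Amber 0.0567.
The surplus seats go to Teal, Violet.

Violet 4; Blue 4; Teal 2; Amber 3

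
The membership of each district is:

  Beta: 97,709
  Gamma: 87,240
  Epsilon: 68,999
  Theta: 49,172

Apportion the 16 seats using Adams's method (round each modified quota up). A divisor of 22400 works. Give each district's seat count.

Beta 5; Gamma 4; Epsilon 4; Theta 3

With modified divisor 22400: modified quotas Beta 4.362, Gamma 3.895, Epsilon 3.080, Theta 2.195.
Rounding up: Beta 5, Gamma 4, Epsilon 4, Theta 3 (total 16).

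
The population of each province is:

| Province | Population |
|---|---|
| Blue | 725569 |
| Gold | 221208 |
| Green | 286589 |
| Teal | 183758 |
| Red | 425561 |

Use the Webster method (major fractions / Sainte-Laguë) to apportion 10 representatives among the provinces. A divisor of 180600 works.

With modified divisor 180600: modified quotas Blue 4.018, Gold 1.225, Green 1.587, Teal 1.017, Red 2.356.
Rounding to the nearest integer: Blue 4, Gold 1, Green 2, Teal 1, Red 2 (total 10).

Blue 4; Gold 1; Green 2; Teal 1; Red 2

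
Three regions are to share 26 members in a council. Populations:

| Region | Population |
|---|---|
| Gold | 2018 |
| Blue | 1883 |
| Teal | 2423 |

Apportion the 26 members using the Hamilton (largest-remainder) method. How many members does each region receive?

Gold=8, Blue=8, Teal=10

Total 6324; standard divisor 6324/26 ≈ 243.231.
Standard quotas: Gold 8.297, Blue 7.742, Teal 9.962.
Lower quotas: Gold 8, Blue 7, Teal 9 (sum 24, leaving 2 seats).
Remainders in descending order: Teal 0.962, Blue 0.742, Gold 0.297.
Largest remainders: Teal, Blue receive the extra seats.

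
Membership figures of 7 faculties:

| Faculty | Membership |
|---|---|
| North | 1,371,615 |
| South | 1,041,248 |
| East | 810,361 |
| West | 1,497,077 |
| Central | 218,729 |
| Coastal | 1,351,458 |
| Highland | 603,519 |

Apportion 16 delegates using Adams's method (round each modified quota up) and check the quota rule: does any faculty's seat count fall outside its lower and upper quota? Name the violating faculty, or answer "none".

none

Standard quotas: North 3.183, South 2.417, East 1.881, West 3.475, Central 0.508, Coastal 3.137, Highland 1.401.
Adams allocation: North 3, South 2, East 2, West 3, Central 1, Coastal 3, Highland 2.
Every allocation lies between the lower and upper quota.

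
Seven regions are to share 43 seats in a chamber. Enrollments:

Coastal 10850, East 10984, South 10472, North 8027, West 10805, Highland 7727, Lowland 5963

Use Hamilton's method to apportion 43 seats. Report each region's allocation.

Coastal 7, East 7, South 7, North 6, West 7, Highland 5, Lowland 4

Total 64828; standard divisor 64828/43 ≈ 1507.628.
Standard quotas: Coastal 7.1967, East 7.2856, South 6.9460, North 5.3243, West 7.1669, Highland 5.1253, Lowland 3.9552.
Lower quotas: Coastal 7, East 7, South 6, North 5, West 7, Highland 5, Lowland 3 (sum 40, leaving 3 seats).
Remainders in descending order: Lowland 0.9552, South 0.9460, North 0.3243, East 0.2856, Coastal 0.1967, West 0.1669, Highland 0.1253.
Largest remainders: Lowland, South, North receive the extra seats.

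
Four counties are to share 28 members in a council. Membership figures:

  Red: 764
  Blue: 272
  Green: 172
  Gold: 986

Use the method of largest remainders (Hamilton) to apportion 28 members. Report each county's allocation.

Standard divisor: 2194 ÷ 28 ≈ 78.357.
Standard quotas: Red 9.750, Blue 3.471, Green 2.195, Gold 12.583.
Lower quotas: Red 9, Blue 3, Green 2, Gold 12 (sum 26, leaving 2 seats).
Remainders in descending order: Red 0.750, Gold 0.583, Blue 0.471, Green 0.195.
The surplus seats go to Red, Gold.

Red=10, Blue=3, Green=2, Gold=13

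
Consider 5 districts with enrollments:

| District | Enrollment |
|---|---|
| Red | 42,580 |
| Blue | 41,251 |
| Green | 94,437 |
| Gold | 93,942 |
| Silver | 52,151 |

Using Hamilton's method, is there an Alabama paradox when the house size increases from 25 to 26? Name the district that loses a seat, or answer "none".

At 25 seats: Red 4, Blue 3, Green 7, Gold 7, Silver 4.
At 26 seats: Red 3, Blue 3, Green 8, Gold 8, Silver 4.
Red drops from 4 to 3.

Red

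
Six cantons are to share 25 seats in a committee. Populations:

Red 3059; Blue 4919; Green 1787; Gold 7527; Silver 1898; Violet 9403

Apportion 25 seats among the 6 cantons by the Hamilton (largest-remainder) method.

Total 28593; standard divisor 28593/25 ≈ 1143.72.
Standard quotas: Red 2.6746, Blue 4.3009, Green 1.5624, Gold 6.5812, Silver 1.6595, Violet 8.2214.
Lower quotas: Red 2, Blue 4, Green 1, Gold 6, Silver 1, Violet 8 (sum 22, leaving 3 seats).
Remainders in descending order: Red 0.6746, Silver 0.6595, Gold 0.5812, Green 0.5624, Blue 0.3009, Violet 0.2214.
Largest remainders: Red, Silver, Gold receive the extra seats.

Red 3, Blue 4, Green 1, Gold 7, Silver 2, Violet 8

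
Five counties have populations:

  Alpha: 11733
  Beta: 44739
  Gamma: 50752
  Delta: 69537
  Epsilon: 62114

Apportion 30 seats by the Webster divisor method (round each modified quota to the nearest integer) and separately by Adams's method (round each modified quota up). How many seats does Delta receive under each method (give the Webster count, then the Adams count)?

Webster: Alpha 1, Beta 6, Gamma 6, Delta 9, Epsilon 8.
Adams: Alpha 2, Beta 6, Gamma 6, Delta 8, Epsilon 8.
Delta gets 9 under Webster and 8 under Adams.

9 and 8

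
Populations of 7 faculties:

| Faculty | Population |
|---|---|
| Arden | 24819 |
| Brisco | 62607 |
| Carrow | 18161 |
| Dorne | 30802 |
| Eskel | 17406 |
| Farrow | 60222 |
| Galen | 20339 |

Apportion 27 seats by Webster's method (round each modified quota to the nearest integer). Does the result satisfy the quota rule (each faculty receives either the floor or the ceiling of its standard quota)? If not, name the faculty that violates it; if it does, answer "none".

Standard quotas: Arden 2.859, Brisco 7.213, Carrow 2.092, Dorne 3.549, Eskel 2.005, Farrow 6.938, Galen 2.343.
Webster allocation: Arden 3, Brisco 7, Carrow 2, Dorne 4, Eskel 2, Farrow 7, Galen 2.
Every allocation lies between the lower and upper quota.

none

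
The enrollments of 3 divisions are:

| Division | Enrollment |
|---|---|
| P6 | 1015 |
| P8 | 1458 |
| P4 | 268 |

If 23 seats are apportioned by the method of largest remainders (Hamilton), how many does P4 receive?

2

Total 2741; standard divisor 2741/23 ≈ 119.174.
Standard quotas: P6 8.517, P8 12.234, P4 2.249.
Lower quotas: P6 8, P8 12, P4 2 (sum 22, leaving 1 seat).
Remainders in descending order: P6 0.517, P4 0.249, P8 0.234.
Largest remainder: P6 receives the extra seat.
P4 receives 2.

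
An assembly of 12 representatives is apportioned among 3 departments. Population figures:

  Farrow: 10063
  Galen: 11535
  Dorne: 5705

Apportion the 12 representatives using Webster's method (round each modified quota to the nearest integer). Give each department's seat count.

Standard divisor 27303/12 ≈ 2275.25; standard quotas: Farrow 4.423, Galen 5.070, Dorne 2.507.
Rounding to the nearest integer gives Farrow 4, Galen 5, Dorne 3 — total 12, matching the house size, so no adjustment is needed.

Farrow 4, Galen 5, Dorne 3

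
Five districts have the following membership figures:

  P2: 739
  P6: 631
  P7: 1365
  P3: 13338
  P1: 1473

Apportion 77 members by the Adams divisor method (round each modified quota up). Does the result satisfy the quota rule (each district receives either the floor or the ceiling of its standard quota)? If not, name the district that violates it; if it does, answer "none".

P3

Standard quotas: P2 3.243, P6 2.769, P7 5.990, P3 58.533, P1 6.464.
Adams allocation: P2 4, P6 3, P7 6, P3 57, P1 7.
P3 has quota 58.533 (lower 58, upper 59) but receives 57 — outside the quota interval.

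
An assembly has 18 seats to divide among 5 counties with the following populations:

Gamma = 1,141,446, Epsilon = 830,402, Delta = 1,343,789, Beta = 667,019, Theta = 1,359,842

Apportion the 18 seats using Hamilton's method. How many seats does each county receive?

Total 5342498; standard divisor 5342498/18 ≈ 296805.444.
Standard quotas: Gamma 3.8458, Epsilon 2.7978, Delta 4.5275, Beta 2.2473, Theta 4.5816.
Lower quotas: Gamma 3, Epsilon 2, Delta 4, Beta 2, Theta 4 (sum 15, leaving 3 seats).
Remainders in descending order: Gamma 0.8458, Epsilon 0.7978, Theta 0.5816, Delta 0.5275, Beta 0.2473.
Largest remainders: Gamma, Epsilon, Theta receive the extra seats.

Gamma 4, Epsilon 3, Delta 4, Beta 2, Theta 5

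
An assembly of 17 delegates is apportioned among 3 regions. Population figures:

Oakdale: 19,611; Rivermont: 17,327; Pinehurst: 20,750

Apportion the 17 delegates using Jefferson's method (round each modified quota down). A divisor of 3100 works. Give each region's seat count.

Oakdale 6, Rivermont 5, Pinehurst 6

With modified divisor 3100: modified quotas Oakdale 6.326, Rivermont 5.589, Pinehurst 6.694.
Rounding down: Oakdale 6, Rivermont 5, Pinehurst 6 (total 17).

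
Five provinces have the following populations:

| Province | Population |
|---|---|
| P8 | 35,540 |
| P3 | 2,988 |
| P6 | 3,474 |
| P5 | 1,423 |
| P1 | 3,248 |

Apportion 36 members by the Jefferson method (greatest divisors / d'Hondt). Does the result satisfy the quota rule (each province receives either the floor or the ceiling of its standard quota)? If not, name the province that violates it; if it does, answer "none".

P8

Standard quotas: P8 27.413, P3 2.305, P6 2.680, P5 1.098, P1 2.505.
Jefferson allocation: P8 29, P3 2, P6 2, P5 1, P1 2.
P8 has quota 27.413 (lower 27, upper 28) but receives 29 — outside the quota interval.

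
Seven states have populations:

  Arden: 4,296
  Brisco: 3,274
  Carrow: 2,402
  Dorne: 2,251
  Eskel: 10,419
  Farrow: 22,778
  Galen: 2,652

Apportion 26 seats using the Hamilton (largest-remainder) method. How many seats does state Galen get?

2

The standard divisor is 48072/26 ≈ 1848.923.
Standard quotas: Arden 2.3235, Brisco 1.7708, Carrow 1.2991, Dorne 1.2175, Eskel 5.6352, Farrow 12.3196, Galen 1.4343.
Lower quotas: Arden 2, Brisco 1, Carrow 1, Dorne 1, Eskel 5, Farrow 12, Galen 1 (sum 23, leaving 3 seats).
Remainders in descending order: Brisco 0.7708, Eskel 0.6352, Galen 0.4343, Arden 0.3235, Farrow 0.3196, Carrow 0.2991, Dorne 0.2175.
The surplus seats go to Brisco, Eskel, Galen.
Galen receives 2.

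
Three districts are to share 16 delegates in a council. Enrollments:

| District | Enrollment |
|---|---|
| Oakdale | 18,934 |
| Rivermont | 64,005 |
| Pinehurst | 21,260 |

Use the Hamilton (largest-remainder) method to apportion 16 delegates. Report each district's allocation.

The standard divisor is 104199/16 ≈ 6512.438.
Standard quotas: Oakdale 2.9074, Rivermont 9.8281, Pinehurst 3.2645.
Lower quotas: Oakdale 2, Rivermont 9, Pinehurst 3 (sum 14, leaving 2 seats).
Remainders in descending order: Oakdale 0.9074, Rivermont 0.8281, Pinehurst 0.2645.
Largest remainders: Oakdale, Rivermont receive the extra seats.

Oakdale: 3, Rivermont: 10, Pinehurst: 3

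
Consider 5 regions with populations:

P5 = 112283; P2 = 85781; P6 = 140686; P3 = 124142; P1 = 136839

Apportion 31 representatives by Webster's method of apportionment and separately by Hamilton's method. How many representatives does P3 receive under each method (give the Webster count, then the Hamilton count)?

Webster: P5 6, P2 4, P6 7, P3 7, P1 7.
Hamilton: P5 6, P2 5, P6 7, P3 6, P1 7.
P3 gets 7 under Webster and 6 under Hamilton.

7 and 6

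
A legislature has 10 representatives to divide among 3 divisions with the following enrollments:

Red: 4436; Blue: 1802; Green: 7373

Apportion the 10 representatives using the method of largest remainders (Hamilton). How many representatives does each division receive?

Total 13611; standard divisor 13611/10 ≈ 1361.1.
Standard quotas: Red 3.2591, Blue 1.3239, Green 5.4169.
Lower quotas: Red 3, Blue 1, Green 5 (sum 9, leaving 1 seat).
Remainders in descending order: Green 0.4169, Blue 0.3239, Red 0.2591.
Largest remainder: Green receives the extra seat.

Red 3; Blue 1; Green 6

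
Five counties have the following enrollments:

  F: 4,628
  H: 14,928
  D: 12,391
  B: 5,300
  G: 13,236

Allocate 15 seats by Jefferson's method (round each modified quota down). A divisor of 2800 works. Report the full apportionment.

F=1, H=5, D=4, B=1, G=4

With modified divisor 2800: modified quotas F 1.653, H 5.331, D 4.425, B 1.893, G 4.727.
Rounding down: F 1, H 5, D 4, B 1, G 4 (total 15).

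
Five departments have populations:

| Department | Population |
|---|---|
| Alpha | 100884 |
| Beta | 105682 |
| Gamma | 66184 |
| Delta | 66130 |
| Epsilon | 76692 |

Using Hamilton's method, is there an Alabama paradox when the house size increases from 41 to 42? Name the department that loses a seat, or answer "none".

At 41 seats: Alpha 10, Beta 10, Gamma 7, Delta 6, Epsilon 8.
At 42 seats: Alpha 10, Beta 10, Gamma 7, Delta 7, Epsilon 8.
No department's allocation decreased.

none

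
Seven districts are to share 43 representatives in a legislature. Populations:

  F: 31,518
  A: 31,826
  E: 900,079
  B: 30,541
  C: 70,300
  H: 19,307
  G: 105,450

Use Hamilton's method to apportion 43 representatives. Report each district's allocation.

F=1; A=1; E=33; B=1; C=2; H=1; G=4

Standard divisor: 1189021 ÷ 43 ≈ 27651.651.
Standard quotas: F 1.1398, A 1.1510, E 32.5506, B 1.1045, C 2.5423, H 0.6982, G 3.8135.
Lower quotas: F 1, A 1, E 32, B 1, C 2, H 0, G 3 (sum 40, leaving 3 seats).
Remainders in descending order: G 0.8135, H 0.6982, E 0.5506, C 0.5423, A 0.1510, F 0.1398, B 0.1045.
The surplus seats go to G, H, E.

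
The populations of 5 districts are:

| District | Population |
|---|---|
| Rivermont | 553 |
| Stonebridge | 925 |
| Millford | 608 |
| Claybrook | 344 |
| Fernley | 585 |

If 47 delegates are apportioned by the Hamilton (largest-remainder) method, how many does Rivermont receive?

Total 3015; standard divisor 3015/47 ≈ 64.149.
Standard quotas: Rivermont 8.621, Stonebridge 14.420, Millford 9.478, Claybrook 5.363, Fernley 9.119.
Lower quotas: Rivermont 8, Stonebridge 14, Millford 9, Claybrook 5, Fernley 9 (sum 45, leaving 2 seats).
Remainders in descending order: Rivermont 0.621, Millford 0.478, Stonebridge 0.420, Claybrook 0.363, Fernley 0.119.
The surplus seats go to Rivermont, Millford.
Rivermont receives 9.

9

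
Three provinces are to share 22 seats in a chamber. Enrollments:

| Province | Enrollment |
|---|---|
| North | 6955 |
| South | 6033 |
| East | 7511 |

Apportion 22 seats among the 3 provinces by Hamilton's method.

Standard divisor: 20499 ÷ 22 ≈ 931.773.
Standard quotas: North 7.4643, South 6.4748, East 8.0610.
Lower quotas: North 7, South 6, East 8 (sum 21, leaving 1 seat).
Remainders in descending order: South 0.4748, North 0.4643, East 0.0610.
The surplus seat goes to South.

North: 7, South: 7, East: 8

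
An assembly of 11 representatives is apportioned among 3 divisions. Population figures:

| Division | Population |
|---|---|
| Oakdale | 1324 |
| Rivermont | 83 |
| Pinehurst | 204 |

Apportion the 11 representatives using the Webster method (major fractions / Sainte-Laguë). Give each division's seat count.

Standard divisor 1611/11 ≈ 146.455; standard quotas: Oakdale 9.040, Rivermont 0.567, Pinehurst 1.393.
Rounding to the nearest integer gives Oakdale 9, Rivermont 1, Pinehurst 1 — total 11, matching the house size, so no adjustment is needed.

Oakdale 9, Rivermont 1, Pinehurst 1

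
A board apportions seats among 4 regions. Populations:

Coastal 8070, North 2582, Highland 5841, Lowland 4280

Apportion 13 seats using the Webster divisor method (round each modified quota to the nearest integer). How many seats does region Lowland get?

Standard divisor 20773/13 ≈ 1597.923; standard quotas: Coastal 5.050, North 1.616, Highland 3.655, Lowland 2.678.
Rounding to the nearest integer gives 5, 2, 4, 3 = 14 seats, so the divisor must be adjusted.
With modified divisor 1690: modified quotas Coastal 4.775, North 1.528, Highland 3.456, Lowland 2.533.
Rounding to the nearest integer: Coastal 5, North 2, Highland 3, Lowland 3 (total 13).
Lowland receives 3.

3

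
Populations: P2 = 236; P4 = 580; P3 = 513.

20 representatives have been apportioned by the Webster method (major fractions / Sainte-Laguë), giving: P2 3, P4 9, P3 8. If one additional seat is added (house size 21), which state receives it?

Priority for the next seat is population ÷ (current seats + 0.5).
Priorities: P2 67.429, P4 61.053, P3 60.353.
Highest priority: P2.

P2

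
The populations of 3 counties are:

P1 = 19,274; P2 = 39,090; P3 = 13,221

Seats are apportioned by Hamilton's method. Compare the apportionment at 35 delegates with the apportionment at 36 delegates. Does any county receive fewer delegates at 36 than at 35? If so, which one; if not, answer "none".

P3

At 35 seats: P1 9, P2 19, P3 7.
At 36 seats: P1 10, P2 20, P3 6.
P3 drops from 7 to 6.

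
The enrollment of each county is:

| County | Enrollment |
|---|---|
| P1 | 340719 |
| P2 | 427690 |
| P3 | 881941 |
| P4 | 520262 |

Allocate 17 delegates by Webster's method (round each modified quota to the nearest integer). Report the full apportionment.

Standard divisor 2170612/17 ≈ 127683.059; standard quotas: P1 2.668, P2 3.350, P3 6.907, P4 4.075.
Rounding to the nearest integer gives P1 3, P2 3, P3 7, P4 4 — total 17, matching the house size, so no adjustment is needed.

P1: 3, P2: 3, P3: 7, P4: 4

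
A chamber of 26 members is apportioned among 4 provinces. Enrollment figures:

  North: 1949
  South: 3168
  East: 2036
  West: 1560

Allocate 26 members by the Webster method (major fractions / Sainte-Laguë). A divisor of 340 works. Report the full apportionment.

North 6, South 9, East 6, West 5

With modified divisor 340: modified quotas North 5.732, South 9.318, East 5.988, West 4.588.
Rounding to the nearest integer: North 6, South 9, East 6, West 5 (total 26).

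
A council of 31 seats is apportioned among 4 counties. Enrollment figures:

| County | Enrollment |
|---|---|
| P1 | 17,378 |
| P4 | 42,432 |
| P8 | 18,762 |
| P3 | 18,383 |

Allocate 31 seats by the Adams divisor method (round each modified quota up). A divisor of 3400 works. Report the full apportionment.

P1: 6; P4: 13; P8: 6; P3: 6

With modified divisor 3400: modified quotas P1 5.111, P4 12.480, P8 5.518, P3 5.407.
Rounding up: P1 6, P4 13, P8 6, P3 6 (total 31).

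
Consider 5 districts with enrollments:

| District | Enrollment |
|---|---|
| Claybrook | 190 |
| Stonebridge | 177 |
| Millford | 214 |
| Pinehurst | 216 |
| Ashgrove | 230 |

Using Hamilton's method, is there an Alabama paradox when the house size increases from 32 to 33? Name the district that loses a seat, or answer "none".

none

At 32 seats: Claybrook 6, Stonebridge 5, Millford 7, Pinehurst 7, Ashgrove 7.
At 33 seats: Claybrook 6, Stonebridge 6, Millford 7, Pinehurst 7, Ashgrove 7.
No district's allocation decreased.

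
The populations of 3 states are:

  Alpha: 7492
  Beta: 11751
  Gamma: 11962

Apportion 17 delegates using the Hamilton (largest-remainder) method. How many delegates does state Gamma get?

Total 31205; standard divisor 31205/17 ≈ 1835.588.
Standard quotas: Alpha 4.0815, Beta 6.4018, Gamma 6.5167.
Lower quotas: Alpha 4, Beta 6, Gamma 6 (sum 16, leaving 1 seat).
Remainders in descending order: Gamma 0.5167, Beta 0.4018, Alpha 0.0815.
The surplus seat goes to Gamma.
Gamma receives 7.

7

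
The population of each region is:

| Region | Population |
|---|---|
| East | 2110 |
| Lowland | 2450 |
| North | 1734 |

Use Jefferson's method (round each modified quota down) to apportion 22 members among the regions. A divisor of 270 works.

East=7; Lowland=9; North=6

With modified divisor 270: modified quotas East 7.815, Lowland 9.074, North 6.422.
Rounding down: East 7, Lowland 9, North 6 (total 22).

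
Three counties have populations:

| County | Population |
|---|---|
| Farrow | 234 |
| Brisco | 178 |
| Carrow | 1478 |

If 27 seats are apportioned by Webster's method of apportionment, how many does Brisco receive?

3

Standard divisor 1890/27 ≈ 70; standard quotas: Farrow 3.343, Brisco 2.543, Carrow 21.114.
Rounding to the nearest integer gives Farrow 3, Brisco 3, Carrow 21 — total 27, matching the house size, so no adjustment is needed.
Brisco receives 3.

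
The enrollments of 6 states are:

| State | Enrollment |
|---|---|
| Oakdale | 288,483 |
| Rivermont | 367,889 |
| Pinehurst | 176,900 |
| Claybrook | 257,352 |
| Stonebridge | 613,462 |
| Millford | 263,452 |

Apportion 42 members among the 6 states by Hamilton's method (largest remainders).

Oakdale=6, Rivermont=8, Pinehurst=4, Claybrook=5, Stonebridge=13, Millford=6

Standard divisor: 1967538 ÷ 42 ≈ 46846.143.
Standard quotas: Oakdale 6.1581, Rivermont 7.8531, Pinehurst 3.7762, Claybrook 5.4936, Stonebridge 13.0953, Millford 5.6238.
Lower quotas: Oakdale 6, Rivermont 7, Pinehurst 3, Claybrook 5, Stonebridge 13, Millford 5 (sum 39, leaving 3 seats).
Remainders in descending order: Rivermont 0.8531, Pinehurst 0.7762, Millford 0.6238, Claybrook 0.4936, Oakdale 0.1581, Stonebridge 0.0953.
Largest remainders: Rivermont, Pinehurst, Millford receive the extra seats.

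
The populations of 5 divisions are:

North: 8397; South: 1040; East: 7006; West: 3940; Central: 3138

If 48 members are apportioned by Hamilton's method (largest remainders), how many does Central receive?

7

Standard divisor: 23521 ÷ 48 ≈ 490.021.
Standard quotas: North 17.1360, South 2.1224, East 14.2974, West 8.0405, Central 6.4038.
Lower quotas: North 17, South 2, East 14, West 8, Central 6 (sum 47, leaving 1 seat).
Remainders in descending order: Central 0.4038, East 0.2974, North 0.1360, South 0.1224, West 0.0405.
Largest remainder: Central receives the extra seat.
Central receives 7.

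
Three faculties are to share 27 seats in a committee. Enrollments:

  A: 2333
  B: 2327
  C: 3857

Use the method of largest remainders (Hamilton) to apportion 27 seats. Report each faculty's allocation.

Total 8517; standard divisor 8517/27 ≈ 315.444.
Standard quotas: A 7.396, B 7.377, C 12.227.
Lower quotas: A 7, B 7, C 12 (sum 26, leaving 1 seat).
Remainders in descending order: A 0.396, B 0.377, C 0.227.
Largest remainder: A receives the extra seat.

A=8, B=7, C=12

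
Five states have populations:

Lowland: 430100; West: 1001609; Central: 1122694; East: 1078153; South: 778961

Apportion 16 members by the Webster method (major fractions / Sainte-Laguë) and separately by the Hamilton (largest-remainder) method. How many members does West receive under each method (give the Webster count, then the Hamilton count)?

3 and 4

Webster: Lowland 2, West 3, Central 4, East 4, South 3.
Hamilton: Lowland 1, West 4, Central 4, East 4, South 3.
West gets 3 under Webster and 4 under Hamilton.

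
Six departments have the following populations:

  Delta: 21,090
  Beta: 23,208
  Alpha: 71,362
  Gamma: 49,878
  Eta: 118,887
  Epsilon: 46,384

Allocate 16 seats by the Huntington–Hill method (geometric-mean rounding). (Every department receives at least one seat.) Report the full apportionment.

With divisor 20482: modified quotas Delta 1.030, Beta 1.133, Alpha 3.484, Gamma 2.435, Eta 5.804, Epsilon 2.265.
Geometric-mean thresholds: Delta √(1·2)=1.414, Beta √(1·2)=1.414, Alpha √(3·4)=3.464, Gamma √(2·3)=2.449, Eta √(5·6)=5.477, Epsilon √(2·3)=2.449.
Each quota rounded against its threshold gives Delta 1, Beta 1, Alpha 4, Gamma 2, Eta 6, Epsilon 2 (total 16).

Delta 1; Beta 1; Alpha 4; Gamma 2; Eta 6; Epsilon 2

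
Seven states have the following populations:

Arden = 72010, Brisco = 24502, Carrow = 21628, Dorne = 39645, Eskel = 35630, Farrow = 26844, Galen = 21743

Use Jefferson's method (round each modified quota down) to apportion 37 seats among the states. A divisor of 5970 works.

Arden 12, Brisco 4, Carrow 3, Dorne 6, Eskel 5, Farrow 4, Galen 3

With modified divisor 5970: modified quotas Arden 12.062, Brisco 4.104, Carrow 3.623, Dorne 6.641, Eskel 5.968, Farrow 4.496, Galen 3.642.
Rounding down: Arden 12, Brisco 4, Carrow 3, Dorne 6, Eskel 5, Farrow 4, Galen 3 (total 37).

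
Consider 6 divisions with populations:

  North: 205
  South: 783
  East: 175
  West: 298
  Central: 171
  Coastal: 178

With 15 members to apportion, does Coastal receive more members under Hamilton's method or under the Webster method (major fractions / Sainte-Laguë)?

Hamilton

Hamilton: North 2, South 7, East 1, West 2, Central 1, Coastal 2.
Webster: North 2, South 7, East 1, West 3, Central 1, Coastal 1.
Coastal gets 2 under Hamilton and 1 under Webster.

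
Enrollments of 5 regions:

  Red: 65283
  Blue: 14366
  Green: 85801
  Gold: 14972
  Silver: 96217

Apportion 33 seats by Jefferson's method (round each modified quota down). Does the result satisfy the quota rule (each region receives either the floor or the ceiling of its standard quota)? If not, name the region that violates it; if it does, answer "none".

Standard quotas: Red 7.788, Blue 1.714, Green 10.235, Gold 1.786, Silver 11.478.
Jefferson allocation: Red 8, Blue 1, Green 11, Gold 1, Silver 12.
Every allocation lies between the lower and upper quota.

none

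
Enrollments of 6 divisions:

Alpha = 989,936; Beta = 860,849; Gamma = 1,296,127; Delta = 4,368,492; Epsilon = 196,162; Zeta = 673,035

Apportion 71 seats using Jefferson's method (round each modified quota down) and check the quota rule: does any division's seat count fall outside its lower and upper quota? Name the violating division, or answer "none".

Delta

Standard quotas: Alpha 8.383, Beta 7.290, Gamma 10.975, Delta 36.992, Epsilon 1.661, Zeta 5.699.
Jefferson allocation: Alpha 8, Beta 7, Gamma 11, Delta 38, Epsilon 1, Zeta 6.
Delta has quota 36.992 (lower 36, upper 37) but receives 38 — outside the quota interval.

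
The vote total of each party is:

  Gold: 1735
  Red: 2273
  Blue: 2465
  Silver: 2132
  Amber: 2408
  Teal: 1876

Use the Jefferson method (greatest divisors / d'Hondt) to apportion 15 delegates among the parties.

Gold=2; Red=3; Blue=3; Silver=2; Amber=3; Teal=2

Standard divisor 12889/15 ≈ 859.267; standard quotas: Gold 2.019, Red 2.645, Blue 2.869, Silver 2.481, Amber 2.802, Teal 2.183.
Rounding down gives 2, 2, 2, 2, 2, 2 = 12 seats, so the divisor must be adjusted.
With modified divisor 730: modified quotas Gold 2.377, Red 3.114, Blue 3.377, Silver 2.921, Amber 3.299, Teal 2.570.
Rounding down: Gold 2, Red 3, Blue 3, Silver 2, Amber 3, Teal 2 (total 15).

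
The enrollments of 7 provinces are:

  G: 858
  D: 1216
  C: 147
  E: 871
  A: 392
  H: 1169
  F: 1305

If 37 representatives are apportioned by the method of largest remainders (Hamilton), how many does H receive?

7

The standard divisor is 5958/37 ≈ 161.027.
Standard quotas: G 5.328, D 7.552, C 0.913, E 5.409, A 2.434, H 7.260, F 8.104.
Lower quotas: G 5, D 7, C 0, E 5, A 2, H 7, F 8 (sum 34, leaving 3 seats).
Remainders in descending order: C 0.913, D 0.552, A 0.434, E 0.409, G 0.328, H 0.260, F 0.104.
The surplus seats go to C, D, A.
H receives 7.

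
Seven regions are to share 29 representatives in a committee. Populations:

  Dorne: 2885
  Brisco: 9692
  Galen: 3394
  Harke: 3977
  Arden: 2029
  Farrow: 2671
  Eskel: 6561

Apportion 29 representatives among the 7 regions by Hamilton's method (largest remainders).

Standard divisor: 31209 ÷ 29 ≈ 1076.172.
Standard quotas: Dorne 2.6808, Brisco 9.0060, Galen 3.1538, Harke 3.6955, Arden 1.8854, Farrow 2.4819, Eskel 6.0966.
Lower quotas: Dorne 2, Brisco 9, Galen 3, Harke 3, Arden 1, Farrow 2, Eskel 6 (sum 26, leaving 3 seats).
Remainders in descending order: Arden 0.8854, Harke 0.6955, Dorne 0.6808, Farrow 0.4819, Galen 0.1538, Eskel 0.0966, Brisco 0.0060.
The surplus seats go to Arden, Harke, Dorne.

Dorne 3, Brisco 9, Galen 3, Harke 4, Arden 2, Farrow 2, Eskel 6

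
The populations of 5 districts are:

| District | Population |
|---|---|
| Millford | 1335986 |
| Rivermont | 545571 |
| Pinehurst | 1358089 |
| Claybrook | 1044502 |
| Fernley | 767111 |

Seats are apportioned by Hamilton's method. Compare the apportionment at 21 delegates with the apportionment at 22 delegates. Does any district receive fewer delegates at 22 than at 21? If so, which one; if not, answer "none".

none

At 21 seats: Millford 6, Rivermont 2, Pinehurst 6, Claybrook 4, Fernley 3.
At 22 seats: Millford 6, Rivermont 2, Pinehurst 6, Claybrook 5, Fernley 3.
No district's allocation decreased.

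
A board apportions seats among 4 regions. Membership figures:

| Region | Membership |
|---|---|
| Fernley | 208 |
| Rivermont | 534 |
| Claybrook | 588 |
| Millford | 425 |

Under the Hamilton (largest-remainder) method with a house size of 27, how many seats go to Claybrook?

Total 1755; standard divisor 1755/27 = 65.
Standard quotas: Fernley 3.200, Rivermont 8.215, Claybrook 9.046, Millford 6.538.
Lower quotas: Fernley 3, Rivermont 8, Claybrook 9, Millford 6 (sum 26, leaving 1 seat).
Remainders in descending order: Millford 0.538, Rivermont 0.215, Fernley 0.200, Claybrook 0.046.
Largest remainder: Millford receives the extra seat.
Claybrook receives 9.

9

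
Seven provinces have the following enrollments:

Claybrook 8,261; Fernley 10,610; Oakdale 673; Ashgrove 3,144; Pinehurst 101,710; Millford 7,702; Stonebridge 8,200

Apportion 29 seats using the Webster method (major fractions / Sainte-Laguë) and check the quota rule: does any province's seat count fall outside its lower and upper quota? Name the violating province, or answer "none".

Standard quotas: Claybrook 1.708, Fernley 2.193, Oakdale 0.139, Ashgrove 0.650, Pinehurst 21.023, Millford 1.592, Stonebridge 1.695.
Webster allocation: Claybrook 2, Fernley 2, Oakdale 0, Ashgrove 1, Pinehurst 20, Millford 2, Stonebridge 2.
Pinehurst has quota 21.023 (lower 21, upper 22) but receives 20 — outside the quota interval.

Pinehurst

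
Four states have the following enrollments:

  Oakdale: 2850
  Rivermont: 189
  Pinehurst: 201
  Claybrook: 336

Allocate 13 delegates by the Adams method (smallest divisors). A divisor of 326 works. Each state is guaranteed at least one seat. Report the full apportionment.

With modified divisor 326: modified quotas Oakdale 8.742, Rivermont 0.580, Pinehurst 0.617, Claybrook 1.031.
Rounding up: Oakdale 9, Rivermont 1, Pinehurst 1, Claybrook 2 (total 13).

Oakdale=9, Rivermont=1, Pinehurst=1, Claybrook=2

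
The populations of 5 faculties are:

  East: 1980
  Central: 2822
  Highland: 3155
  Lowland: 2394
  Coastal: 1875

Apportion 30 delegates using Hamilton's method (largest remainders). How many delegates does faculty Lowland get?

6

Standard divisor: 12226 ÷ 30 ≈ 407.533.
Standard quotas: East 4.858, Central 6.925, Highland 7.742, Lowland 5.874, Coastal 4.601.
Lower quotas: East 4, Central 6, Highland 7, Lowland 5, Coastal 4 (sum 26, leaving 4 seats).
Remainders in descending order: Central 0.925, Lowland 0.874, East 0.858, Highland 0.742, Coastal 0.601.
Largest remainders: Central, Lowland, East, Highland receive the extra seats.
Lowland receives 6.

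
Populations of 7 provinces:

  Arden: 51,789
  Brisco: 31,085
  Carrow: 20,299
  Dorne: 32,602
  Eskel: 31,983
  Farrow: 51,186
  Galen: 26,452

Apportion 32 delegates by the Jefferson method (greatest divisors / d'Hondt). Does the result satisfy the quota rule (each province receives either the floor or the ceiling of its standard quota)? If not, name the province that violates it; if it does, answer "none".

none

Standard quotas: Arden 6.753, Brisco 4.054, Carrow 2.647, Dorne 4.251, Eskel 4.171, Farrow 6.675, Galen 3.449.
Jefferson allocation: Arden 7, Brisco 4, Carrow 3, Dorne 4, Eskel 4, Farrow 7, Galen 3.
Every allocation lies between the lower and upper quota.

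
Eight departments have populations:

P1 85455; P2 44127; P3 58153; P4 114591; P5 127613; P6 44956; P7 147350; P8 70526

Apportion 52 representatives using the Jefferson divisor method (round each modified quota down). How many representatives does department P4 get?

Standard divisor 692771/52 ≈ 13322.519; standard quotas: P1 6.414, P2 3.312, P3 4.365, P4 8.601, P5 9.579, P6 3.374, P7 11.060, P8 5.294.
Rounding down gives 6, 3, 4, 8, 9, 3, 11, 5 = 49 seats, so the divisor must be adjusted.
With modified divisor 12244: modified quotas P1 6.979, P2 3.604, P3 4.750, P4 9.359, P5 10.422, P6 3.672, P7 12.034, P8 5.760.
Rounding down: P1 6, P2 3, P3 4, P4 9, P5 10, P6 3, P7 12, P8 5 (total 52).
P4 receives 9.

9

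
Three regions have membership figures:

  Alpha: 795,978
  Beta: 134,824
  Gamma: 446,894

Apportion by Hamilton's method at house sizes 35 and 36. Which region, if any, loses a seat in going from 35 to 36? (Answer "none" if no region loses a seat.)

Beta

At 35 seats: Alpha 20, Beta 4, Gamma 11.
At 36 seats: Alpha 21, Beta 3, Gamma 12.
Beta drops from 4 to 3.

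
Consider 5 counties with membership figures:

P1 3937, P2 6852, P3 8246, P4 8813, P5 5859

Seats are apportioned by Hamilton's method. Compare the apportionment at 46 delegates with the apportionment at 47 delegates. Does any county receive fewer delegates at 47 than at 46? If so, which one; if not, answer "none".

At 46 seats: P1 6, P2 9, P3 11, P4 12, P5 8.
At 47 seats: P1 5, P2 10, P3 12, P4 12, P5 8.
P1 drops from 6 to 5.

P1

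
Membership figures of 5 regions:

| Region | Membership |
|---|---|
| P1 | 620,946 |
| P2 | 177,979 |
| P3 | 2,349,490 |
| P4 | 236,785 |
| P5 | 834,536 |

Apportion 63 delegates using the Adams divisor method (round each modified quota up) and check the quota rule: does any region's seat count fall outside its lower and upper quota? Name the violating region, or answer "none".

P3

Standard quotas: P1 9.271, P2 2.657, P3 35.078, P4 3.535, P5 12.459.
Adams allocation: P1 9, P2 3, P3 34, P4 4, P5 13.
P3 has quota 35.078 (lower 35, upper 36) but receives 34 — outside the quota interval.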